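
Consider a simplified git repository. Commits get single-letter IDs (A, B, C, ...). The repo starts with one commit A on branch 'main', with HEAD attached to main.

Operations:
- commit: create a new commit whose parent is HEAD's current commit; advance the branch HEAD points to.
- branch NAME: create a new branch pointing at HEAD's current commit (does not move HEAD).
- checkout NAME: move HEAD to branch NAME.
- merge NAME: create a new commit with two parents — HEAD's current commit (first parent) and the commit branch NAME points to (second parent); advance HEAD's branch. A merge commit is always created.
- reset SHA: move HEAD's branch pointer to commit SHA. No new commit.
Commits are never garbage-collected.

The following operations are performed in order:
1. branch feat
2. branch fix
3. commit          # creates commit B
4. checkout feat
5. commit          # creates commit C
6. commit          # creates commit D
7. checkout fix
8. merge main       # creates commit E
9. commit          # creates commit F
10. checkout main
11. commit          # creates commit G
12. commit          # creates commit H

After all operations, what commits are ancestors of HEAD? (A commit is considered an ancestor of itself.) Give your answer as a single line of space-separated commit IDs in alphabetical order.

Answer: A B G H

Derivation:
After op 1 (branch): HEAD=main@A [feat=A main=A]
After op 2 (branch): HEAD=main@A [feat=A fix=A main=A]
After op 3 (commit): HEAD=main@B [feat=A fix=A main=B]
After op 4 (checkout): HEAD=feat@A [feat=A fix=A main=B]
After op 5 (commit): HEAD=feat@C [feat=C fix=A main=B]
After op 6 (commit): HEAD=feat@D [feat=D fix=A main=B]
After op 7 (checkout): HEAD=fix@A [feat=D fix=A main=B]
After op 8 (merge): HEAD=fix@E [feat=D fix=E main=B]
After op 9 (commit): HEAD=fix@F [feat=D fix=F main=B]
After op 10 (checkout): HEAD=main@B [feat=D fix=F main=B]
After op 11 (commit): HEAD=main@G [feat=D fix=F main=G]
After op 12 (commit): HEAD=main@H [feat=D fix=F main=H]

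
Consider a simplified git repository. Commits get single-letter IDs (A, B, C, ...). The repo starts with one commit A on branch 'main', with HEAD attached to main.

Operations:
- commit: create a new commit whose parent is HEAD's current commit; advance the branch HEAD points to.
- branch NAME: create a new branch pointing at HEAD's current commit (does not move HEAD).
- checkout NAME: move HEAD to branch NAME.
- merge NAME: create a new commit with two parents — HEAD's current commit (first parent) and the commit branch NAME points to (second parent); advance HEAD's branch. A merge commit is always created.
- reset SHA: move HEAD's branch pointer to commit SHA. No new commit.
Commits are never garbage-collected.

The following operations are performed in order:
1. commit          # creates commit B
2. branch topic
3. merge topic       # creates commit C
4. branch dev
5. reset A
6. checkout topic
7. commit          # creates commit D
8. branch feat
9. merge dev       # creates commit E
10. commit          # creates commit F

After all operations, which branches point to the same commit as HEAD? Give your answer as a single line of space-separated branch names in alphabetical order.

After op 1 (commit): HEAD=main@B [main=B]
After op 2 (branch): HEAD=main@B [main=B topic=B]
After op 3 (merge): HEAD=main@C [main=C topic=B]
After op 4 (branch): HEAD=main@C [dev=C main=C topic=B]
After op 5 (reset): HEAD=main@A [dev=C main=A topic=B]
After op 6 (checkout): HEAD=topic@B [dev=C main=A topic=B]
After op 7 (commit): HEAD=topic@D [dev=C main=A topic=D]
After op 8 (branch): HEAD=topic@D [dev=C feat=D main=A topic=D]
After op 9 (merge): HEAD=topic@E [dev=C feat=D main=A topic=E]
After op 10 (commit): HEAD=topic@F [dev=C feat=D main=A topic=F]

Answer: topic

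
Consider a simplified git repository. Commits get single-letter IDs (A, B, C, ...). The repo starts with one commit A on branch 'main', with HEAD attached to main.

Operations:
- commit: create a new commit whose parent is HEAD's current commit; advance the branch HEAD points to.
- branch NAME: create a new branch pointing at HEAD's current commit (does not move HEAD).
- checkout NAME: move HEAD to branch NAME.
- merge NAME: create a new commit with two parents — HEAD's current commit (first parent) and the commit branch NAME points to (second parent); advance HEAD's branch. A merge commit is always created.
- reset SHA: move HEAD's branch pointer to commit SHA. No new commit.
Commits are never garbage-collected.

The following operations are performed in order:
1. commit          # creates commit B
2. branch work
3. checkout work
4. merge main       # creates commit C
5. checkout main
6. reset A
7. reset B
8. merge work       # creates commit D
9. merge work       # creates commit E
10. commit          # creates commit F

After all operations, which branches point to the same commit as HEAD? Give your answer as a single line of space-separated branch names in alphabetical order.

Answer: main

Derivation:
After op 1 (commit): HEAD=main@B [main=B]
After op 2 (branch): HEAD=main@B [main=B work=B]
After op 3 (checkout): HEAD=work@B [main=B work=B]
After op 4 (merge): HEAD=work@C [main=B work=C]
After op 5 (checkout): HEAD=main@B [main=B work=C]
After op 6 (reset): HEAD=main@A [main=A work=C]
After op 7 (reset): HEAD=main@B [main=B work=C]
After op 8 (merge): HEAD=main@D [main=D work=C]
After op 9 (merge): HEAD=main@E [main=E work=C]
After op 10 (commit): HEAD=main@F [main=F work=C]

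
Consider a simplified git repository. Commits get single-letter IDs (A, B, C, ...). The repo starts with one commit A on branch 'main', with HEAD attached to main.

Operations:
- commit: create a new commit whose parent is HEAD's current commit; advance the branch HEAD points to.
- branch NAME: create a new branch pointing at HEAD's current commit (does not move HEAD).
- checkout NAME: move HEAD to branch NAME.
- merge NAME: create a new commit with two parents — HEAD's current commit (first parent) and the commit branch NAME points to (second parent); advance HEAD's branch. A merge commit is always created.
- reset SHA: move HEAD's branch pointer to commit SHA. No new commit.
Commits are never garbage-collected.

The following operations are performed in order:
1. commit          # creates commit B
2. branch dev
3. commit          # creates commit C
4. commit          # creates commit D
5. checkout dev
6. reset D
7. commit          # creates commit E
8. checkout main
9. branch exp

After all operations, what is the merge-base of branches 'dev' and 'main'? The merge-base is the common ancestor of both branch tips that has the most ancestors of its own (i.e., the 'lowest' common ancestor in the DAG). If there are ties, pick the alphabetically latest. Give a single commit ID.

Answer: D

Derivation:
After op 1 (commit): HEAD=main@B [main=B]
After op 2 (branch): HEAD=main@B [dev=B main=B]
After op 3 (commit): HEAD=main@C [dev=B main=C]
After op 4 (commit): HEAD=main@D [dev=B main=D]
After op 5 (checkout): HEAD=dev@B [dev=B main=D]
After op 6 (reset): HEAD=dev@D [dev=D main=D]
After op 7 (commit): HEAD=dev@E [dev=E main=D]
After op 8 (checkout): HEAD=main@D [dev=E main=D]
After op 9 (branch): HEAD=main@D [dev=E exp=D main=D]
ancestors(dev=E): ['A', 'B', 'C', 'D', 'E']
ancestors(main=D): ['A', 'B', 'C', 'D']
common: ['A', 'B', 'C', 'D']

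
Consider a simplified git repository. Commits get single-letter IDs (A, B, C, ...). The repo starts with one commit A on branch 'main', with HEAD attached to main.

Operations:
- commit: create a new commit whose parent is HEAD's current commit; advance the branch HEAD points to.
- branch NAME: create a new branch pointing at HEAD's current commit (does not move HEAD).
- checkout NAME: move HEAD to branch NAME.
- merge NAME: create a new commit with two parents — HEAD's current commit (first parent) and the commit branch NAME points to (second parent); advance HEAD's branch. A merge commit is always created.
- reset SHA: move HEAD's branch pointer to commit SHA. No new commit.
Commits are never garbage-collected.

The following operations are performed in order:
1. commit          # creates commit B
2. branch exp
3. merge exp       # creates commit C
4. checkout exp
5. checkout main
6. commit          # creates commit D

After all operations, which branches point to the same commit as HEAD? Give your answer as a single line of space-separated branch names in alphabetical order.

After op 1 (commit): HEAD=main@B [main=B]
After op 2 (branch): HEAD=main@B [exp=B main=B]
After op 3 (merge): HEAD=main@C [exp=B main=C]
After op 4 (checkout): HEAD=exp@B [exp=B main=C]
After op 5 (checkout): HEAD=main@C [exp=B main=C]
After op 6 (commit): HEAD=main@D [exp=B main=D]

Answer: main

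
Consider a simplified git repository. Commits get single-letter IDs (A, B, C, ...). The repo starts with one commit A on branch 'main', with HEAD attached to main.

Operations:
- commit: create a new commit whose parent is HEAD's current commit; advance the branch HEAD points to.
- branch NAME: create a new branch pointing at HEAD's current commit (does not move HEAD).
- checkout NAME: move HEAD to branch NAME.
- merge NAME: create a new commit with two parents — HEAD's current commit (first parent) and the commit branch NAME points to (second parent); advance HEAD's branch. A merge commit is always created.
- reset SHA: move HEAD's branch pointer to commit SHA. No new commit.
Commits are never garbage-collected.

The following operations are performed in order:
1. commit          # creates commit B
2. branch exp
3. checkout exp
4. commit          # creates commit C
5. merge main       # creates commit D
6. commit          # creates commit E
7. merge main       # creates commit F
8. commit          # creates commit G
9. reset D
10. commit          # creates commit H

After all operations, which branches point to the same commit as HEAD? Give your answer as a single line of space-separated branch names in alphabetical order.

After op 1 (commit): HEAD=main@B [main=B]
After op 2 (branch): HEAD=main@B [exp=B main=B]
After op 3 (checkout): HEAD=exp@B [exp=B main=B]
After op 4 (commit): HEAD=exp@C [exp=C main=B]
After op 5 (merge): HEAD=exp@D [exp=D main=B]
After op 6 (commit): HEAD=exp@E [exp=E main=B]
After op 7 (merge): HEAD=exp@F [exp=F main=B]
After op 8 (commit): HEAD=exp@G [exp=G main=B]
After op 9 (reset): HEAD=exp@D [exp=D main=B]
After op 10 (commit): HEAD=exp@H [exp=H main=B]

Answer: exp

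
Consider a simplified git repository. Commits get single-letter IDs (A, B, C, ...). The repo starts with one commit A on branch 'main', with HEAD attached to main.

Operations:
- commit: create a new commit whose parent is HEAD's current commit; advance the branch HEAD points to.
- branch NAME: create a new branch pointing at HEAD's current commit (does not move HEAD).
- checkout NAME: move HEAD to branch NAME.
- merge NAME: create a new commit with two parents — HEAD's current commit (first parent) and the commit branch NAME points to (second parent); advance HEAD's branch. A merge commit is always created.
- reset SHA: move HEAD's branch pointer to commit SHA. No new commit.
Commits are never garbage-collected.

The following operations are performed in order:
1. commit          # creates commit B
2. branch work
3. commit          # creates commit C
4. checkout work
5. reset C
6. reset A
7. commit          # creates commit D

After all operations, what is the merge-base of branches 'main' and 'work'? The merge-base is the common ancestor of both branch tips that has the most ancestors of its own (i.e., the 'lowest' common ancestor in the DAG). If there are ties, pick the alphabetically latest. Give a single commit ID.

After op 1 (commit): HEAD=main@B [main=B]
After op 2 (branch): HEAD=main@B [main=B work=B]
After op 3 (commit): HEAD=main@C [main=C work=B]
After op 4 (checkout): HEAD=work@B [main=C work=B]
After op 5 (reset): HEAD=work@C [main=C work=C]
After op 6 (reset): HEAD=work@A [main=C work=A]
After op 7 (commit): HEAD=work@D [main=C work=D]
ancestors(main=C): ['A', 'B', 'C']
ancestors(work=D): ['A', 'D']
common: ['A']

Answer: A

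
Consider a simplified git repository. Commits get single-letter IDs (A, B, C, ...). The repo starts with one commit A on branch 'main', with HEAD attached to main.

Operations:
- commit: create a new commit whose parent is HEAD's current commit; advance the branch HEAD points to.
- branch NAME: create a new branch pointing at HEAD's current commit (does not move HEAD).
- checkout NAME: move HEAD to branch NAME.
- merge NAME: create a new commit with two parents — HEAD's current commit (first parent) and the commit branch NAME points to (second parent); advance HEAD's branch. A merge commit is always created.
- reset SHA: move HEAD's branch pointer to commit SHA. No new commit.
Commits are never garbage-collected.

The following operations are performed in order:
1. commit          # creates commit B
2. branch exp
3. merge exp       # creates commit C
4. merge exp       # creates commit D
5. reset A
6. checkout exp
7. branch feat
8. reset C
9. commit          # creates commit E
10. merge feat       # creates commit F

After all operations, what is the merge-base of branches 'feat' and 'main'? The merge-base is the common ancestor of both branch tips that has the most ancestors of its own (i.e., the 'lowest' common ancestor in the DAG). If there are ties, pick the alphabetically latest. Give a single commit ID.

After op 1 (commit): HEAD=main@B [main=B]
After op 2 (branch): HEAD=main@B [exp=B main=B]
After op 3 (merge): HEAD=main@C [exp=B main=C]
After op 4 (merge): HEAD=main@D [exp=B main=D]
After op 5 (reset): HEAD=main@A [exp=B main=A]
After op 6 (checkout): HEAD=exp@B [exp=B main=A]
After op 7 (branch): HEAD=exp@B [exp=B feat=B main=A]
After op 8 (reset): HEAD=exp@C [exp=C feat=B main=A]
After op 9 (commit): HEAD=exp@E [exp=E feat=B main=A]
After op 10 (merge): HEAD=exp@F [exp=F feat=B main=A]
ancestors(feat=B): ['A', 'B']
ancestors(main=A): ['A']
common: ['A']

Answer: A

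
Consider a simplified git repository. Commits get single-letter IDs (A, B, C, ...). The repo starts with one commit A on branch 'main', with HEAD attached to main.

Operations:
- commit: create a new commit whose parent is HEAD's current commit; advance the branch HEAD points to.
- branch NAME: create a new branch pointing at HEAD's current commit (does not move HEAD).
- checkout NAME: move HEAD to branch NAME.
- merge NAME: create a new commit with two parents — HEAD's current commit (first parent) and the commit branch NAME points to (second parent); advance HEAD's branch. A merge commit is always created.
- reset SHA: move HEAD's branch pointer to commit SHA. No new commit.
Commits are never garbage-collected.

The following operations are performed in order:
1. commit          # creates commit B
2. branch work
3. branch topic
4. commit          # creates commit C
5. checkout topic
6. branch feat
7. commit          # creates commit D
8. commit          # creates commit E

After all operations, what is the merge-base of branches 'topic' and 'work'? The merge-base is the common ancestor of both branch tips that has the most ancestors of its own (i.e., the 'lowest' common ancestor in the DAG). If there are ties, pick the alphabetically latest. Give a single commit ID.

After op 1 (commit): HEAD=main@B [main=B]
After op 2 (branch): HEAD=main@B [main=B work=B]
After op 3 (branch): HEAD=main@B [main=B topic=B work=B]
After op 4 (commit): HEAD=main@C [main=C topic=B work=B]
After op 5 (checkout): HEAD=topic@B [main=C topic=B work=B]
After op 6 (branch): HEAD=topic@B [feat=B main=C topic=B work=B]
After op 7 (commit): HEAD=topic@D [feat=B main=C topic=D work=B]
After op 8 (commit): HEAD=topic@E [feat=B main=C topic=E work=B]
ancestors(topic=E): ['A', 'B', 'D', 'E']
ancestors(work=B): ['A', 'B']
common: ['A', 'B']

Answer: B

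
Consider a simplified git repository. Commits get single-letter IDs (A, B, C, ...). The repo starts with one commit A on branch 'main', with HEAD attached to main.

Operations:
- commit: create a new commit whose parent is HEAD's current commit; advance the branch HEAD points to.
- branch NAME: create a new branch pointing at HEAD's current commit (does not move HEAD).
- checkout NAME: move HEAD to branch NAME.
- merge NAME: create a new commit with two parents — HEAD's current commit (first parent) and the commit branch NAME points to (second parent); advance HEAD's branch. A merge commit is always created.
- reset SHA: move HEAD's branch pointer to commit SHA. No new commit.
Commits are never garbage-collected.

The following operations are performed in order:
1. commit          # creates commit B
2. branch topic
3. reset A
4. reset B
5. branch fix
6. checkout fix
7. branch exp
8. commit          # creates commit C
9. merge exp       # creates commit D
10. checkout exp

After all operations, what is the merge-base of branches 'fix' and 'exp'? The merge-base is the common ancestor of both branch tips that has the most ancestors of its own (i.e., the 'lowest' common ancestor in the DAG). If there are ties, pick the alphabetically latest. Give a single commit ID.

Answer: B

Derivation:
After op 1 (commit): HEAD=main@B [main=B]
After op 2 (branch): HEAD=main@B [main=B topic=B]
After op 3 (reset): HEAD=main@A [main=A topic=B]
After op 4 (reset): HEAD=main@B [main=B topic=B]
After op 5 (branch): HEAD=main@B [fix=B main=B topic=B]
After op 6 (checkout): HEAD=fix@B [fix=B main=B topic=B]
After op 7 (branch): HEAD=fix@B [exp=B fix=B main=B topic=B]
After op 8 (commit): HEAD=fix@C [exp=B fix=C main=B topic=B]
After op 9 (merge): HEAD=fix@D [exp=B fix=D main=B topic=B]
After op 10 (checkout): HEAD=exp@B [exp=B fix=D main=B topic=B]
ancestors(fix=D): ['A', 'B', 'C', 'D']
ancestors(exp=B): ['A', 'B']
common: ['A', 'B']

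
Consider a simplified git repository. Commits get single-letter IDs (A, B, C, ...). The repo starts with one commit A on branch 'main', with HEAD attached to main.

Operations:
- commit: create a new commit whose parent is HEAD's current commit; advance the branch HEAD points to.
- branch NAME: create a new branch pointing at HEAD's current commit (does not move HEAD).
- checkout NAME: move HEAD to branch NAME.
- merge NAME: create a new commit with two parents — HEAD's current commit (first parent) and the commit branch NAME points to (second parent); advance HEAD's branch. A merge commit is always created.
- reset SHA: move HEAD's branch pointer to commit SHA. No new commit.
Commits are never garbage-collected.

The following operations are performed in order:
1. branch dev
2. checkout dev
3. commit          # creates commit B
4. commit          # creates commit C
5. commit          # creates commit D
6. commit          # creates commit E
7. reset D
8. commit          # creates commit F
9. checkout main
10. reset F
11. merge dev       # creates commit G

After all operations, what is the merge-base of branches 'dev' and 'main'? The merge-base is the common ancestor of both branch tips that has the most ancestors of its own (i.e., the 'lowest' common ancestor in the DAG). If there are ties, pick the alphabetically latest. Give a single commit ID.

Answer: F

Derivation:
After op 1 (branch): HEAD=main@A [dev=A main=A]
After op 2 (checkout): HEAD=dev@A [dev=A main=A]
After op 3 (commit): HEAD=dev@B [dev=B main=A]
After op 4 (commit): HEAD=dev@C [dev=C main=A]
After op 5 (commit): HEAD=dev@D [dev=D main=A]
After op 6 (commit): HEAD=dev@E [dev=E main=A]
After op 7 (reset): HEAD=dev@D [dev=D main=A]
After op 8 (commit): HEAD=dev@F [dev=F main=A]
After op 9 (checkout): HEAD=main@A [dev=F main=A]
After op 10 (reset): HEAD=main@F [dev=F main=F]
After op 11 (merge): HEAD=main@G [dev=F main=G]
ancestors(dev=F): ['A', 'B', 'C', 'D', 'F']
ancestors(main=G): ['A', 'B', 'C', 'D', 'F', 'G']
common: ['A', 'B', 'C', 'D', 'F']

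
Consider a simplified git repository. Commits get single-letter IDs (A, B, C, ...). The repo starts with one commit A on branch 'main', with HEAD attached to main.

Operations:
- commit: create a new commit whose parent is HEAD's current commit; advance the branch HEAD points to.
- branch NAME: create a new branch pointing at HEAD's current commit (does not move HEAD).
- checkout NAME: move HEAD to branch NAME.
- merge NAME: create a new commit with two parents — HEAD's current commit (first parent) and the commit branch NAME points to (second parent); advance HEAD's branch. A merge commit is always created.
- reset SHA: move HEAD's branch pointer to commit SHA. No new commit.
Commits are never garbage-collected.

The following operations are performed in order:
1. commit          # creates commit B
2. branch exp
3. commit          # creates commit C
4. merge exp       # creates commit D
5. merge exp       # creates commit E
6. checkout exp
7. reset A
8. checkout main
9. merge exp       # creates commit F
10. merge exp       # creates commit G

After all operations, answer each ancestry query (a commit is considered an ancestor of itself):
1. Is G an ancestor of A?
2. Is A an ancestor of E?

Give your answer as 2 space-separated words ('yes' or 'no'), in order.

After op 1 (commit): HEAD=main@B [main=B]
After op 2 (branch): HEAD=main@B [exp=B main=B]
After op 3 (commit): HEAD=main@C [exp=B main=C]
After op 4 (merge): HEAD=main@D [exp=B main=D]
After op 5 (merge): HEAD=main@E [exp=B main=E]
After op 6 (checkout): HEAD=exp@B [exp=B main=E]
After op 7 (reset): HEAD=exp@A [exp=A main=E]
After op 8 (checkout): HEAD=main@E [exp=A main=E]
After op 9 (merge): HEAD=main@F [exp=A main=F]
After op 10 (merge): HEAD=main@G [exp=A main=G]
ancestors(A) = {A}; G in? no
ancestors(E) = {A,B,C,D,E}; A in? yes

Answer: no yes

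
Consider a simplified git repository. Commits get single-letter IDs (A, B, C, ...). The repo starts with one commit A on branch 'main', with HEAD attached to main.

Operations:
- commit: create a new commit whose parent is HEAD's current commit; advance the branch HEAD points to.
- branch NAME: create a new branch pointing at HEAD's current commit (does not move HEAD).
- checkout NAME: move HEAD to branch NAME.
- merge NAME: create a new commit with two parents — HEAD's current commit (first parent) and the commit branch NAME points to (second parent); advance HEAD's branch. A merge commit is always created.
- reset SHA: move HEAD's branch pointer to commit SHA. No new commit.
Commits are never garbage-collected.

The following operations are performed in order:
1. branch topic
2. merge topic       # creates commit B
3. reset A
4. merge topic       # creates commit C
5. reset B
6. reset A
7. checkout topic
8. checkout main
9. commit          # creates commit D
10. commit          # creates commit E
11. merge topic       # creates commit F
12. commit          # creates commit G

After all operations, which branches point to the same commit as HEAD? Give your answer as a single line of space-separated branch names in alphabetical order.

Answer: main

Derivation:
After op 1 (branch): HEAD=main@A [main=A topic=A]
After op 2 (merge): HEAD=main@B [main=B topic=A]
After op 3 (reset): HEAD=main@A [main=A topic=A]
After op 4 (merge): HEAD=main@C [main=C topic=A]
After op 5 (reset): HEAD=main@B [main=B topic=A]
After op 6 (reset): HEAD=main@A [main=A topic=A]
After op 7 (checkout): HEAD=topic@A [main=A topic=A]
After op 8 (checkout): HEAD=main@A [main=A topic=A]
After op 9 (commit): HEAD=main@D [main=D topic=A]
After op 10 (commit): HEAD=main@E [main=E topic=A]
After op 11 (merge): HEAD=main@F [main=F topic=A]
After op 12 (commit): HEAD=main@G [main=G topic=A]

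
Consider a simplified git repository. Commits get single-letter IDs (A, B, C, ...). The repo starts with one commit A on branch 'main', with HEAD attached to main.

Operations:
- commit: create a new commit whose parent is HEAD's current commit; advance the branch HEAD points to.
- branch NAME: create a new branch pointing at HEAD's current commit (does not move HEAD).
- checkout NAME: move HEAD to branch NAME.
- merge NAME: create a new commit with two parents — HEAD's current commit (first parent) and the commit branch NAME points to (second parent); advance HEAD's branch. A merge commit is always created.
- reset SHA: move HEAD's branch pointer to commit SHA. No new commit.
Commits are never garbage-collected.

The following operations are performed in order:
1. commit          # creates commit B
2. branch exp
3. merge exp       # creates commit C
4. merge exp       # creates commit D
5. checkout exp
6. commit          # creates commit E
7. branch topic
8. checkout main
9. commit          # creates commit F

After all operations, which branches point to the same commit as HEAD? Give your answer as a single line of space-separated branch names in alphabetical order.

After op 1 (commit): HEAD=main@B [main=B]
After op 2 (branch): HEAD=main@B [exp=B main=B]
After op 3 (merge): HEAD=main@C [exp=B main=C]
After op 4 (merge): HEAD=main@D [exp=B main=D]
After op 5 (checkout): HEAD=exp@B [exp=B main=D]
After op 6 (commit): HEAD=exp@E [exp=E main=D]
After op 7 (branch): HEAD=exp@E [exp=E main=D topic=E]
After op 8 (checkout): HEAD=main@D [exp=E main=D topic=E]
After op 9 (commit): HEAD=main@F [exp=E main=F topic=E]

Answer: main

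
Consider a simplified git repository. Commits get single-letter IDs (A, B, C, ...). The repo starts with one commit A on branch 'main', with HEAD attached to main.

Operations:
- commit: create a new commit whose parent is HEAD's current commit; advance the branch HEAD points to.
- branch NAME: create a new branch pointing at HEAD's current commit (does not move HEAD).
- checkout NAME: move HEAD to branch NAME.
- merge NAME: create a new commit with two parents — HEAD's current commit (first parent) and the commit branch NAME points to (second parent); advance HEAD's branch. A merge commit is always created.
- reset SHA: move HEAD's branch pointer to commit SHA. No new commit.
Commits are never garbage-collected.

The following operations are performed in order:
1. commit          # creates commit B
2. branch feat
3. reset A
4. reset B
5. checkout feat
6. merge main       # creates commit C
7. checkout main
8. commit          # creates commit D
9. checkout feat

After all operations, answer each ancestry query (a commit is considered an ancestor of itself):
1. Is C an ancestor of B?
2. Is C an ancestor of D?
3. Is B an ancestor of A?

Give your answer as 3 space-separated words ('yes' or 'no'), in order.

Answer: no no no

Derivation:
After op 1 (commit): HEAD=main@B [main=B]
After op 2 (branch): HEAD=main@B [feat=B main=B]
After op 3 (reset): HEAD=main@A [feat=B main=A]
After op 4 (reset): HEAD=main@B [feat=B main=B]
After op 5 (checkout): HEAD=feat@B [feat=B main=B]
After op 6 (merge): HEAD=feat@C [feat=C main=B]
After op 7 (checkout): HEAD=main@B [feat=C main=B]
After op 8 (commit): HEAD=main@D [feat=C main=D]
After op 9 (checkout): HEAD=feat@C [feat=C main=D]
ancestors(B) = {A,B}; C in? no
ancestors(D) = {A,B,D}; C in? no
ancestors(A) = {A}; B in? no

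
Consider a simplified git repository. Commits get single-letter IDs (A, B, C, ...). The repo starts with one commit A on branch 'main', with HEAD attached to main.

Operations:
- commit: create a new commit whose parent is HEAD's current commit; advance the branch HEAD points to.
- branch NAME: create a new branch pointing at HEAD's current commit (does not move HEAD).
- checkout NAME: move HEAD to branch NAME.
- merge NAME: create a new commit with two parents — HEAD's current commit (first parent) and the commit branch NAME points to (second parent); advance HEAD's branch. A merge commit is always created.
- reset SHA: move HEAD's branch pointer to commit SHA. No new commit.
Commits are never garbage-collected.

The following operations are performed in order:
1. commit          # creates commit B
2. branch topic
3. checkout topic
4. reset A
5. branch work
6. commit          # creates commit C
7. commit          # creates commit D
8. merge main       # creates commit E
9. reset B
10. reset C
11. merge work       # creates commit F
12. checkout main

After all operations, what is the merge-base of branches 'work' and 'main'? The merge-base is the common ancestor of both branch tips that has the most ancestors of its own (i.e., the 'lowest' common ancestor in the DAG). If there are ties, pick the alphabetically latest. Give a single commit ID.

Answer: A

Derivation:
After op 1 (commit): HEAD=main@B [main=B]
After op 2 (branch): HEAD=main@B [main=B topic=B]
After op 3 (checkout): HEAD=topic@B [main=B topic=B]
After op 4 (reset): HEAD=topic@A [main=B topic=A]
After op 5 (branch): HEAD=topic@A [main=B topic=A work=A]
After op 6 (commit): HEAD=topic@C [main=B topic=C work=A]
After op 7 (commit): HEAD=topic@D [main=B topic=D work=A]
After op 8 (merge): HEAD=topic@E [main=B topic=E work=A]
After op 9 (reset): HEAD=topic@B [main=B topic=B work=A]
After op 10 (reset): HEAD=topic@C [main=B topic=C work=A]
After op 11 (merge): HEAD=topic@F [main=B topic=F work=A]
After op 12 (checkout): HEAD=main@B [main=B topic=F work=A]
ancestors(work=A): ['A']
ancestors(main=B): ['A', 'B']
common: ['A']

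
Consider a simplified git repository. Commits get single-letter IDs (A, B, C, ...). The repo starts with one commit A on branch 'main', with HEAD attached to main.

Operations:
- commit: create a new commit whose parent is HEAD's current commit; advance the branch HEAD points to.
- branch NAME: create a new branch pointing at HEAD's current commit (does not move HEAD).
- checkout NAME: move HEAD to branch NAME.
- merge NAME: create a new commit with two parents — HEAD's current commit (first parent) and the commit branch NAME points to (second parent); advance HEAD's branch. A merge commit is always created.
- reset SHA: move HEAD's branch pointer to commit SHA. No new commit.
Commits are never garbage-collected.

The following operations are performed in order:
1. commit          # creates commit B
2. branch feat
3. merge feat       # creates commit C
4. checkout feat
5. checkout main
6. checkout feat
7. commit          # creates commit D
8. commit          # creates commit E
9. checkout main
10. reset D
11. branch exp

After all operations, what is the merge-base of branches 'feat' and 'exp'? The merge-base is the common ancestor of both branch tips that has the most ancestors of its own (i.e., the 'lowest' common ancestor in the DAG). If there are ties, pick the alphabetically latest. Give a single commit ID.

After op 1 (commit): HEAD=main@B [main=B]
After op 2 (branch): HEAD=main@B [feat=B main=B]
After op 3 (merge): HEAD=main@C [feat=B main=C]
After op 4 (checkout): HEAD=feat@B [feat=B main=C]
After op 5 (checkout): HEAD=main@C [feat=B main=C]
After op 6 (checkout): HEAD=feat@B [feat=B main=C]
After op 7 (commit): HEAD=feat@D [feat=D main=C]
After op 8 (commit): HEAD=feat@E [feat=E main=C]
After op 9 (checkout): HEAD=main@C [feat=E main=C]
After op 10 (reset): HEAD=main@D [feat=E main=D]
After op 11 (branch): HEAD=main@D [exp=D feat=E main=D]
ancestors(feat=E): ['A', 'B', 'D', 'E']
ancestors(exp=D): ['A', 'B', 'D']
common: ['A', 'B', 'D']

Answer: D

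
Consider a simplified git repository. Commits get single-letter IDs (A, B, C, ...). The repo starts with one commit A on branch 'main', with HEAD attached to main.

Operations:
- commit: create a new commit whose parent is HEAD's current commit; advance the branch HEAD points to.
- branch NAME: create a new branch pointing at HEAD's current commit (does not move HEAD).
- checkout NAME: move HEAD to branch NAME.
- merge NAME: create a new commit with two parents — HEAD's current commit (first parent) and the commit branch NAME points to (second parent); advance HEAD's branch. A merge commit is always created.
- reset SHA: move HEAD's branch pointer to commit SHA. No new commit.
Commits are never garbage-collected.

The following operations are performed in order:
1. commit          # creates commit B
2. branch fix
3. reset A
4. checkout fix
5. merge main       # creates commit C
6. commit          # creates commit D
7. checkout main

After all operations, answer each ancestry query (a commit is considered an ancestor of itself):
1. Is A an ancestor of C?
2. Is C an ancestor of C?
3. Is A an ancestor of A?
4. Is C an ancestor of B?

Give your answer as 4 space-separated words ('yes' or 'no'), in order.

After op 1 (commit): HEAD=main@B [main=B]
After op 2 (branch): HEAD=main@B [fix=B main=B]
After op 3 (reset): HEAD=main@A [fix=B main=A]
After op 4 (checkout): HEAD=fix@B [fix=B main=A]
After op 5 (merge): HEAD=fix@C [fix=C main=A]
After op 6 (commit): HEAD=fix@D [fix=D main=A]
After op 7 (checkout): HEAD=main@A [fix=D main=A]
ancestors(C) = {A,B,C}; A in? yes
ancestors(C) = {A,B,C}; C in? yes
ancestors(A) = {A}; A in? yes
ancestors(B) = {A,B}; C in? no

Answer: yes yes yes no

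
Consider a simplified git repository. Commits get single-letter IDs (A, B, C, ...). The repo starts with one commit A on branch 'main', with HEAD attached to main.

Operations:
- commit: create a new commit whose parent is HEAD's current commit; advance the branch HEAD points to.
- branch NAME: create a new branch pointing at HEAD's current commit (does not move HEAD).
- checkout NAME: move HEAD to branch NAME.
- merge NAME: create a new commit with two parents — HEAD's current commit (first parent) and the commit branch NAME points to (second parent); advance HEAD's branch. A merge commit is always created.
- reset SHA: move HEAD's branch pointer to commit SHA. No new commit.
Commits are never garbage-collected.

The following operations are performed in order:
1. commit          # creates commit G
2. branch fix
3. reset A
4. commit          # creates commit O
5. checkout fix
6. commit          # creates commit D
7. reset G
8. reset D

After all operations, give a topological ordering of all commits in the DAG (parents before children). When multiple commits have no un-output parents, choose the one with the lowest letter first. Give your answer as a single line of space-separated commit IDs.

Answer: A G D O

Derivation:
After op 1 (commit): HEAD=main@G [main=G]
After op 2 (branch): HEAD=main@G [fix=G main=G]
After op 3 (reset): HEAD=main@A [fix=G main=A]
After op 4 (commit): HEAD=main@O [fix=G main=O]
After op 5 (checkout): HEAD=fix@G [fix=G main=O]
After op 6 (commit): HEAD=fix@D [fix=D main=O]
After op 7 (reset): HEAD=fix@G [fix=G main=O]
After op 8 (reset): HEAD=fix@D [fix=D main=O]
commit A: parents=[]
commit D: parents=['G']
commit G: parents=['A']
commit O: parents=['A']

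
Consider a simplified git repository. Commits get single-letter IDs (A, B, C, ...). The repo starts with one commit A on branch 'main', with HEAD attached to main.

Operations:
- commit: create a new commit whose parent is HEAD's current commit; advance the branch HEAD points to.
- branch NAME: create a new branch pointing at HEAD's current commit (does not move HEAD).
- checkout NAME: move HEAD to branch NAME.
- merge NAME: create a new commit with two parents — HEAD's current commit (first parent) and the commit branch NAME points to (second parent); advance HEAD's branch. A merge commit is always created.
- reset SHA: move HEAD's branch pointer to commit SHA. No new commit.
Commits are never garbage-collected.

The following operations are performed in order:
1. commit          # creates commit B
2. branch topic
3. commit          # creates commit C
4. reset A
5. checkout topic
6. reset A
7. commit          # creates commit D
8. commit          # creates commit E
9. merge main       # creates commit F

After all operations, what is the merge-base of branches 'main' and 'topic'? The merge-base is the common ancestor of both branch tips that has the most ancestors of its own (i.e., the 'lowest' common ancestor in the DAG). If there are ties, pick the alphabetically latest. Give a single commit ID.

Answer: A

Derivation:
After op 1 (commit): HEAD=main@B [main=B]
After op 2 (branch): HEAD=main@B [main=B topic=B]
After op 3 (commit): HEAD=main@C [main=C topic=B]
After op 4 (reset): HEAD=main@A [main=A topic=B]
After op 5 (checkout): HEAD=topic@B [main=A topic=B]
After op 6 (reset): HEAD=topic@A [main=A topic=A]
After op 7 (commit): HEAD=topic@D [main=A topic=D]
After op 8 (commit): HEAD=topic@E [main=A topic=E]
After op 9 (merge): HEAD=topic@F [main=A topic=F]
ancestors(main=A): ['A']
ancestors(topic=F): ['A', 'D', 'E', 'F']
common: ['A']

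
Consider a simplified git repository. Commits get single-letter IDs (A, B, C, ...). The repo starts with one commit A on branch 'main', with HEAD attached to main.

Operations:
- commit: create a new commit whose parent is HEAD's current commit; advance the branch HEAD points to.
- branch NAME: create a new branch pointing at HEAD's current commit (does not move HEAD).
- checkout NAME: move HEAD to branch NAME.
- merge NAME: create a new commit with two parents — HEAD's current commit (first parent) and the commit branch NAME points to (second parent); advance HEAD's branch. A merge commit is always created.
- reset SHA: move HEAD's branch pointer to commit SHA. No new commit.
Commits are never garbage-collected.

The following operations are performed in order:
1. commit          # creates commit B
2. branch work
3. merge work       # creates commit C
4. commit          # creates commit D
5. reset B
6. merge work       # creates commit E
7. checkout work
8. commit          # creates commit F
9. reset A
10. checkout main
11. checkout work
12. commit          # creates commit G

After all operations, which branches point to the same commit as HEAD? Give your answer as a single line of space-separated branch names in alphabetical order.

After op 1 (commit): HEAD=main@B [main=B]
After op 2 (branch): HEAD=main@B [main=B work=B]
After op 3 (merge): HEAD=main@C [main=C work=B]
After op 4 (commit): HEAD=main@D [main=D work=B]
After op 5 (reset): HEAD=main@B [main=B work=B]
After op 6 (merge): HEAD=main@E [main=E work=B]
After op 7 (checkout): HEAD=work@B [main=E work=B]
After op 8 (commit): HEAD=work@F [main=E work=F]
After op 9 (reset): HEAD=work@A [main=E work=A]
After op 10 (checkout): HEAD=main@E [main=E work=A]
After op 11 (checkout): HEAD=work@A [main=E work=A]
After op 12 (commit): HEAD=work@G [main=E work=G]

Answer: work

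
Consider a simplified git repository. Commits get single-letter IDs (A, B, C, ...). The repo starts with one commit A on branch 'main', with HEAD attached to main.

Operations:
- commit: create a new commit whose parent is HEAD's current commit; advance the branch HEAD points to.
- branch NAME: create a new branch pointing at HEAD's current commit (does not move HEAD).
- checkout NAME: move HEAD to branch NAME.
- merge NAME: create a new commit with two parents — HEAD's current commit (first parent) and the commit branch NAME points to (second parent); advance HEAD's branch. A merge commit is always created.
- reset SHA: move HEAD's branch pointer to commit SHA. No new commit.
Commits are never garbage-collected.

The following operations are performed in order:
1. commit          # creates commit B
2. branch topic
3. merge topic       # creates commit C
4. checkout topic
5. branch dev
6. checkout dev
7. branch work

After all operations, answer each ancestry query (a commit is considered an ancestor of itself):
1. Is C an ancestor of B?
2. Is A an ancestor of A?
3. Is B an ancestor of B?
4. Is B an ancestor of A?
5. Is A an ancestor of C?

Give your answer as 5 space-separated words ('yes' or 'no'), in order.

Answer: no yes yes no yes

Derivation:
After op 1 (commit): HEAD=main@B [main=B]
After op 2 (branch): HEAD=main@B [main=B topic=B]
After op 3 (merge): HEAD=main@C [main=C topic=B]
After op 4 (checkout): HEAD=topic@B [main=C topic=B]
After op 5 (branch): HEAD=topic@B [dev=B main=C topic=B]
After op 6 (checkout): HEAD=dev@B [dev=B main=C topic=B]
After op 7 (branch): HEAD=dev@B [dev=B main=C topic=B work=B]
ancestors(B) = {A,B}; C in? no
ancestors(A) = {A}; A in? yes
ancestors(B) = {A,B}; B in? yes
ancestors(A) = {A}; B in? no
ancestors(C) = {A,B,C}; A in? yes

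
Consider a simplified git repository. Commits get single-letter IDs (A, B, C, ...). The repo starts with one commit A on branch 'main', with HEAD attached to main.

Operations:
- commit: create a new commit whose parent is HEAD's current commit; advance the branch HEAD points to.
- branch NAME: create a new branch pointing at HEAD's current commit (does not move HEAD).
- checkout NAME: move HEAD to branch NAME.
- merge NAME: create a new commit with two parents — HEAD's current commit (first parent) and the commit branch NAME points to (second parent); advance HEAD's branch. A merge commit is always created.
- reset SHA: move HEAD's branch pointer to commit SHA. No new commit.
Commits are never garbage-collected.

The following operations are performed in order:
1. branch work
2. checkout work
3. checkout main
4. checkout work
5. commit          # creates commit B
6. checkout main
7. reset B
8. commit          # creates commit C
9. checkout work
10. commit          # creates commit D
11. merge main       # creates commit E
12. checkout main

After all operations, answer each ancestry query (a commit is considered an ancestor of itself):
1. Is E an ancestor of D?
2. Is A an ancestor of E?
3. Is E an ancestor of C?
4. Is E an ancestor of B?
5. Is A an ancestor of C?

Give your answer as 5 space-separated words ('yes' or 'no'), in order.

After op 1 (branch): HEAD=main@A [main=A work=A]
After op 2 (checkout): HEAD=work@A [main=A work=A]
After op 3 (checkout): HEAD=main@A [main=A work=A]
After op 4 (checkout): HEAD=work@A [main=A work=A]
After op 5 (commit): HEAD=work@B [main=A work=B]
After op 6 (checkout): HEAD=main@A [main=A work=B]
After op 7 (reset): HEAD=main@B [main=B work=B]
After op 8 (commit): HEAD=main@C [main=C work=B]
After op 9 (checkout): HEAD=work@B [main=C work=B]
After op 10 (commit): HEAD=work@D [main=C work=D]
After op 11 (merge): HEAD=work@E [main=C work=E]
After op 12 (checkout): HEAD=main@C [main=C work=E]
ancestors(D) = {A,B,D}; E in? no
ancestors(E) = {A,B,C,D,E}; A in? yes
ancestors(C) = {A,B,C}; E in? no
ancestors(B) = {A,B}; E in? no
ancestors(C) = {A,B,C}; A in? yes

Answer: no yes no no yes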